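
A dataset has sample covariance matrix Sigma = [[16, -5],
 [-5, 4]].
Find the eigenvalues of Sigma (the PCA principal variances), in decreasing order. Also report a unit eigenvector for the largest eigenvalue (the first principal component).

Step 1 — characteristic polynomial of 2×2 Sigma:
  det(Sigma - λI) = λ² - trace · λ + det = 0.
  trace = 16 + 4 = 20, det = 16·4 - (-5)² = 39.
Step 2 — discriminant:
  Δ = trace² - 4·det = 400 - 156 = 244.
Step 3 — eigenvalues:
  λ = (trace ± √Δ)/2 = (20 ± 15.6205)/2,
  λ_1 = 17.8102,  λ_2 = 2.1898.

Step 4 — unit eigenvector for λ_1: solve (Sigma - λ_1 I)v = 0. First row:
  (16 - 17.8102)·v_x + (-5)·v_y = 0, i.e. (-1.8102)·v_x + (-5)·v_y = 0,
  so v ∝ (b, λ_1 - a) = (-5, 1.8102); multiply by -1 so the first entry is positive: u = (5, -1.8102).
  ||u|| = √((5)² + (-1.8102)²) = √(28.277) ≈ 5.3176,
  v_1 = u/||u|| ≈ (0.9403, -0.3404) (||v_1|| = 1).

λ_1 = 17.8102,  λ_2 = 2.1898;  v_1 ≈ (0.9403, -0.3404)


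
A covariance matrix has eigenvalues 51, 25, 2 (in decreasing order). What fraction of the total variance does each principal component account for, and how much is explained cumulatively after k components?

Step 1 — total variance = trace(Sigma) = Σ λ_i = 51 + 25 + 2 = 78.

Step 2 — fraction explained by component i = λ_i / Σ λ:
  PC1: 51/78 = 0.6538
  PC2: 25/78 = 0.3205
  PC3: 2/78 = 0.0256

Step 3 — cumulative fraction after k components = (λ_1 + ... + λ_k) / Σ λ:
  k = 1: 51/78 = 0.6538
  k = 2: (51 + 25)/78 = 76/78 = 0.9744
  k = 3: (51 + 25 + 2)/78 = 78/78 = 1

Summary (fraction, with percent):

explained: PC1 0.6538 (65.38%), PC2 0.3205 (32.05%), PC3 0.0256 (2.56%);  cumulative: 0.6538, 0.9744, 1


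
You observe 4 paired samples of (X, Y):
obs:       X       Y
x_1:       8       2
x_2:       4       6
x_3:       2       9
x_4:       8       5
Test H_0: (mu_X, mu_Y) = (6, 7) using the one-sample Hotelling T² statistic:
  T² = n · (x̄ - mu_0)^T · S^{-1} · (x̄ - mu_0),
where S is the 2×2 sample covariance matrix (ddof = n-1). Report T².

Step 1 — sample mean vector:
  mean(X) = (8 + 4 + 2 + 8) / 4 = 22/4 = 5.5
  mean(Y) = (2 + 6 + 9 + 5) / 4 = 22/4 = 5.5
  x̄ = (5.5, 5.5),  deviation x̄ - mu_0 = (5.5, 5.5) - (6, 7) = (-0.5, -1.5).

Step 2 — sample covariance matrix, S[i,j] = (1/(n-1)) · Σ_k (x_{k,i} - mean_i) · (x_{k,j} - mean_j), divisor n-1 = 3:
  S[X,X] = ((2.5)·(2.5) + (-1.5)·(-1.5) + (-3.5)·(-3.5) + (2.5)·(2.5)) / 3 = 27/3 = 9
  S[X,Y] = ((2.5)·(-3.5) + (-1.5)·(0.5) + (-3.5)·(3.5) + (2.5)·(-0.5)) / 3 = -23/3 = -7.6667
  S[Y,Y] = ((-3.5)·(-3.5) + (0.5)·(0.5) + (3.5)·(3.5) + (-0.5)·(-0.5)) / 3 = 25/3 = 8.3333
  S = [[9, -7.6667],
 [-7.6667, 8.3333]].

Step 3 — invert S. det(S) = 9·8.3333 - (-7.6667)² = 16.2222.
  S^{-1} = (1/det) · [[d, -b], [-b, a]] = [[0.5137, 0.4726],
 [0.4726, 0.5548]].

Step 4 — quadratic form (x̄ - mu_0)^T · S^{-1} · (x̄ - mu_0):
  S^{-1} · (x̄ - mu_0) = (-0.9658, -1.0685),
  (x̄ - mu_0)^T · [...] = (-0.5)·(-0.9658) + (-1.5)·(-1.0685) = 2.0856.

Step 5 — scale by n: T² = 4 · 2.0856 = 8.3425.

T² ≈ 8.3425


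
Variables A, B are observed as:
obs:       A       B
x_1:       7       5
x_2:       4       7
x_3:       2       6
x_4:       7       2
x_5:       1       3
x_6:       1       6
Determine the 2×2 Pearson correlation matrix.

Step 1 — column means:
  mean(A) = (7 + 4 + 2 + 7 + 1 + 1) / 6 = 22/6 = 3.6667
  mean(B) = (5 + 7 + 6 + 2 + 3 + 6) / 6 = 29/6 = 4.8333

Step 2 — sample variances and covariances s[i,j] = (1/(n-1)) · Σ_k (x_{k,i} - mean_i) · (x_{k,j} - mean_j), with n-1 = 5:
  s[A,A] = ((3.3333)·(3.3333) + (0.3333)·(0.3333) + (-1.6667)·(-1.6667) + (3.3333)·(3.3333) + (-2.6667)·(-2.6667) + (-2.6667)·(-2.6667)) / 5 = 39.3333/5 = 7.8667
  s[A,B] = ((3.3333)·(0.1667) + (0.3333)·(2.1667) + (-1.6667)·(1.1667) + (3.3333)·(-2.8333) + (-2.6667)·(-1.8333) + (-2.6667)·(1.1667)) / 5 = -8.3333/5 = -1.6667
  s[B,B] = ((0.1667)·(0.1667) + (2.1667)·(2.1667) + (1.1667)·(1.1667) + (-2.8333)·(-2.8333) + (-1.8333)·(-1.8333) + (1.1667)·(1.1667)) / 5 = 18.8333/5 = 3.7667
  Sample standard deviations s_i = √(s[i,i]):
  s(A) = √(7.8667) = 2.8048
  s(B) = √(3.7667) = 1.9408

Step 3 — r_{ij} = s_{ij} / (s_i · s_j):
  r[A,A] = 1 (diagonal).
  r[A,B] = -1.6667 / (2.8048 · 1.9408) = -1.6667 / 5.4434 = -0.3062
  r[B,B] = 1 (diagonal).

R is symmetric with unit diagonal. Assembling:

R = [[1, -0.3062],
 [-0.3062, 1]]


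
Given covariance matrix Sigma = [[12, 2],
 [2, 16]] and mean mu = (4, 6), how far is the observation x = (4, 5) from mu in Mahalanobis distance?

Step 1 — centre the observation: (x - mu) = (0, -1).

Step 2 — invert Sigma. det(Sigma) = 12·16 - (2)² = 188.
  Sigma^{-1} = (1/det) · [[d, -b], [-b, a]] = [[0.0851, -0.0106],
 [-0.0106, 0.0638]].

Step 3 — form the quadratic (x - mu)^T · Sigma^{-1} · (x - mu):
  Sigma^{-1} · (x - mu) = (0.0106, -0.0638).
  (x - mu)^T · [Sigma^{-1} · (x - mu)] = (0)·(0.0106) + (-1)·(-0.0638) = 0.0638.

Step 4 — take square root: d = √(0.0638) ≈ 0.2526.

d(x, mu) = √(0.0638) ≈ 0.2526


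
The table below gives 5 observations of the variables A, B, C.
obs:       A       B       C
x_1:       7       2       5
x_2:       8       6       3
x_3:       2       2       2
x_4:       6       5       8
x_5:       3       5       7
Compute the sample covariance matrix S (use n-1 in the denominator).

Step 1 — column means:
  mean(A) = (7 + 8 + 2 + 6 + 3) / 5 = 26/5 = 5.2
  mean(B) = (2 + 6 + 2 + 5 + 5) / 5 = 20/5 = 4
  mean(C) = (5 + 3 + 2 + 8 + 7) / 5 = 25/5 = 5

Step 2 — sample covariance S[i,j] = (1/(n-1)) · Σ_k (x_{k,i} - mean_i) · (x_{k,j} - mean_j), with n-1 = 4.
  S[A,A] = ((1.8)·(1.8) + (2.8)·(2.8) + (-3.2)·(-3.2) + (0.8)·(0.8) + (-2.2)·(-2.2)) / 4 = 26.8/4 = 6.7
  S[A,B] = ((1.8)·(-2) + (2.8)·(2) + (-3.2)·(-2) + (0.8)·(1) + (-2.2)·(1)) / 4 = 7/4 = 1.75
  S[A,C] = ((1.8)·(0) + (2.8)·(-2) + (-3.2)·(-3) + (0.8)·(3) + (-2.2)·(2)) / 4 = 2/4 = 0.5
  S[B,B] = ((-2)·(-2) + (2)·(2) + (-2)·(-2) + (1)·(1) + (1)·(1)) / 4 = 14/4 = 3.5
  S[B,C] = ((-2)·(0) + (2)·(-2) + (-2)·(-3) + (1)·(3) + (1)·(2)) / 4 = 7/4 = 1.75
  S[C,C] = ((0)·(0) + (-2)·(-2) + (-3)·(-3) + (3)·(3) + (2)·(2)) / 4 = 26/4 = 6.5

S is symmetric (S[j,i] = S[i,j]). Assembling:

S = [[6.7, 1.75, 0.5],
 [1.75, 3.5, 1.75],
 [0.5, 1.75, 6.5]]


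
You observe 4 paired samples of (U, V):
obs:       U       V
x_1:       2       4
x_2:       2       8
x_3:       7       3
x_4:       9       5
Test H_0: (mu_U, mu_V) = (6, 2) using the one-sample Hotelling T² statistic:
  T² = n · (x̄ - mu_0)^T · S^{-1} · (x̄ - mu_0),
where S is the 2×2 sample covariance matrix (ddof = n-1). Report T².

Step 1 — sample mean vector:
  mean(U) = (2 + 2 + 7 + 9) / 4 = 20/4 = 5
  mean(V) = (4 + 8 + 3 + 5) / 4 = 20/4 = 5
  x̄ = (5, 5),  deviation x̄ - mu_0 = (5, 5) - (6, 2) = (-1, 3).

Step 2 — sample covariance matrix, S[i,j] = (1/(n-1)) · Σ_k (x_{k,i} - mean_i) · (x_{k,j} - mean_j), divisor n-1 = 3:
  S[U,U] = ((-3)·(-3) + (-3)·(-3) + (2)·(2) + (4)·(4)) / 3 = 38/3 = 12.6667
  S[U,V] = ((-3)·(-1) + (-3)·(3) + (2)·(-2) + (4)·(0)) / 3 = -10/3 = -3.3333
  S[V,V] = ((-1)·(-1) + (3)·(3) + (-2)·(-2) + (0)·(0)) / 3 = 14/3 = 4.6667
  S = [[12.6667, -3.3333],
 [-3.3333, 4.6667]].

Step 3 — invert S. det(S) = 12.6667·4.6667 - (-3.3333)² = 48.
  S^{-1} = (1/det) · [[d, -b], [-b, a]] = [[0.0972, 0.0694],
 [0.0694, 0.2639]].

Step 4 — quadratic form (x̄ - mu_0)^T · S^{-1} · (x̄ - mu_0):
  S^{-1} · (x̄ - mu_0) = (0.1111, 0.7222),
  (x̄ - mu_0)^T · [...] = (-1)·(0.1111) + (3)·(0.7222) = 2.0556.

Step 5 — scale by n: T² = 4 · 2.0556 = 8.2222.

T² ≈ 8.2222


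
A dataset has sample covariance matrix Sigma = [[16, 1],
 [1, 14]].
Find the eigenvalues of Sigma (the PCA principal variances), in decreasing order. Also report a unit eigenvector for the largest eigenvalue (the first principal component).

Step 1 — characteristic polynomial of 2×2 Sigma:
  det(Sigma - λI) = λ² - trace · λ + det = 0.
  trace = 16 + 14 = 30, det = 16·14 - (1)² = 223.
Step 2 — discriminant:
  Δ = trace² - 4·det = 900 - 892 = 8.
Step 3 — eigenvalues:
  λ = (trace ± √Δ)/2 = (30 ± 2.8284)/2,
  λ_1 = 16.4142,  λ_2 = 13.5858.

Step 4 — unit eigenvector for λ_1: solve (Sigma - λ_1 I)v = 0. First row:
  (16 - 16.4142)·v_x + (1)·v_y = 0, i.e. (-0.4142)·v_x + (1)·v_y = 0,
  so v ∝ (b, λ_1 - a) = (1, 0.4142) = u.
  ||u|| = √((1)² + (0.4142)²) = √(1.1716) ≈ 1.0824,
  v_1 = u/||u|| ≈ (0.9239, 0.3827) (||v_1|| = 1).

λ_1 = 16.4142,  λ_2 = 13.5858;  v_1 ≈ (0.9239, 0.3827)


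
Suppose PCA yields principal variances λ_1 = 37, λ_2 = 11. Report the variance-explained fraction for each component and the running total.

Step 1 — total variance = trace(Sigma) = Σ λ_i = 37 + 11 = 48.

Step 2 — fraction explained by component i = λ_i / Σ λ:
  PC1: 37/48 = 0.7708
  PC2: 11/48 = 0.2292

Step 3 — cumulative fraction after k components = (λ_1 + ... + λ_k) / Σ λ:
  k = 1: 37/48 = 0.7708
  k = 2: (37 + 11)/48 = 48/48 = 1

Summary (fraction, with percent):

explained: PC1 0.7708 (77.08%), PC2 0.2292 (22.92%);  cumulative: 0.7708, 1


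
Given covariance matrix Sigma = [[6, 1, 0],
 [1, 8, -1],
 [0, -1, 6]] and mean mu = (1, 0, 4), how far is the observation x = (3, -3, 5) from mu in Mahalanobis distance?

Step 1 — centre the observation: (x - mu) = (2, -3, 1).

Step 2 — invert Sigma (cofactor / det for 3×3, or solve directly):
  Sigma^{-1} = [[0.1703, -0.0217, -0.0036],
 [-0.0217, 0.1304, 0.0217],
 [-0.0036, 0.0217, 0.1703]].

Step 3 — form the quadratic (x - mu)^T · Sigma^{-1} · (x - mu):
  Sigma^{-1} · (x - mu) = (0.4022, -0.413, 0.0978).
  (x - mu)^T · [Sigma^{-1} · (x - mu)] = (2)·(0.4022) + (-3)·(-0.413) + (1)·(0.0978) = 2.1413.

Step 4 — take square root: d = √(2.1413) ≈ 1.4633.

d(x, mu) = √(2.1413) ≈ 1.4633


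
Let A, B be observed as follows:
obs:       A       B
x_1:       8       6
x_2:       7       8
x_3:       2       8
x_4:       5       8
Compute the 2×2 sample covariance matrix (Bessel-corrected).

Step 1 — column means:
  mean(A) = (8 + 7 + 2 + 5) / 4 = 22/4 = 5.5
  mean(B) = (6 + 8 + 8 + 8) / 4 = 30/4 = 7.5

Step 2 — sample covariance S[i,j] = (1/(n-1)) · Σ_k (x_{k,i} - mean_i) · (x_{k,j} - mean_j), with n-1 = 3.
  S[A,A] = ((2.5)·(2.5) + (1.5)·(1.5) + (-3.5)·(-3.5) + (-0.5)·(-0.5)) / 3 = 21/3 = 7
  S[A,B] = ((2.5)·(-1.5) + (1.5)·(0.5) + (-3.5)·(0.5) + (-0.5)·(0.5)) / 3 = -5/3 = -1.6667
  S[B,B] = ((-1.5)·(-1.5) + (0.5)·(0.5) + (0.5)·(0.5) + (0.5)·(0.5)) / 3 = 3/3 = 1

S is symmetric (S[j,i] = S[i,j]). Assembling:

S = [[7, -1.6667],
 [-1.6667, 1]]


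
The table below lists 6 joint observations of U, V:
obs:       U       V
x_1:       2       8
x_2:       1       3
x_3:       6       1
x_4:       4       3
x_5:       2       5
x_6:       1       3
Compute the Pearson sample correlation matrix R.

Step 1 — column means:
  mean(U) = (2 + 1 + 6 + 4 + 2 + 1) / 6 = 16/6 = 2.6667
  mean(V) = (8 + 3 + 1 + 3 + 5 + 3) / 6 = 23/6 = 3.8333

Step 2 — sample variances and covariances s[i,j] = (1/(n-1)) · Σ_k (x_{k,i} - mean_i) · (x_{k,j} - mean_j), with n-1 = 5:
  s[U,U] = ((-0.6667)·(-0.6667) + (-1.6667)·(-1.6667) + (3.3333)·(3.3333) + (1.3333)·(1.3333) + (-0.6667)·(-0.6667) + (-1.6667)·(-1.6667)) / 5 = 19.3333/5 = 3.8667
  s[U,V] = ((-0.6667)·(4.1667) + (-1.6667)·(-0.8333) + (3.3333)·(-2.8333) + (1.3333)·(-0.8333) + (-0.6667)·(1.1667) + (-1.6667)·(-0.8333)) / 5 = -11.3333/5 = -2.2667
  s[V,V] = ((4.1667)·(4.1667) + (-0.8333)·(-0.8333) + (-2.8333)·(-2.8333) + (-0.8333)·(-0.8333) + (1.1667)·(1.1667) + (-0.8333)·(-0.8333)) / 5 = 28.8333/5 = 5.7667
  Sample standard deviations s_i = √(s[i,i]):
  s(U) = √(3.8667) = 1.9664
  s(V) = √(5.7667) = 2.4014

Step 3 — r_{ij} = s_{ij} / (s_i · s_j):
  r[U,U] = 1 (diagonal).
  r[U,V] = -2.2667 / (1.9664 · 2.4014) = -2.2667 / 4.7221 = -0.48
  r[V,V] = 1 (diagonal).

R is symmetric with unit diagonal. Assembling:

R = [[1, -0.48],
 [-0.48, 1]]


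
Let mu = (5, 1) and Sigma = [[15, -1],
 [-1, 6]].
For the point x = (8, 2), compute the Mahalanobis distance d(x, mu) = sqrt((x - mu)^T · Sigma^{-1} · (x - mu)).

Step 1 — centre the observation: (x - mu) = (3, 1).

Step 2 — invert Sigma. det(Sigma) = 15·6 - (-1)² = 89.
  Sigma^{-1} = (1/det) · [[d, -b], [-b, a]] = [[0.0674, 0.0112],
 [0.0112, 0.1685]].

Step 3 — form the quadratic (x - mu)^T · Sigma^{-1} · (x - mu):
  Sigma^{-1} · (x - mu) = (0.2135, 0.2022).
  (x - mu)^T · [Sigma^{-1} · (x - mu)] = (3)·(0.2135) + (1)·(0.2022) = 0.8427.

Step 4 — take square root: d = √(0.8427) ≈ 0.918.

d(x, mu) = √(0.8427) ≈ 0.918


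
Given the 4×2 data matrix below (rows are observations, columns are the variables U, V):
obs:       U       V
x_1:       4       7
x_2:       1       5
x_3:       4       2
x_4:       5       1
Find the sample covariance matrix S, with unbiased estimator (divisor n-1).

Step 1 — column means:
  mean(U) = (4 + 1 + 4 + 5) / 4 = 14/4 = 3.5
  mean(V) = (7 + 5 + 2 + 1) / 4 = 15/4 = 3.75

Step 2 — sample covariance S[i,j] = (1/(n-1)) · Σ_k (x_{k,i} - mean_i) · (x_{k,j} - mean_j), with n-1 = 3.
  S[U,U] = ((0.5)·(0.5) + (-2.5)·(-2.5) + (0.5)·(0.5) + (1.5)·(1.5)) / 3 = 9/3 = 3
  S[U,V] = ((0.5)·(3.25) + (-2.5)·(1.25) + (0.5)·(-1.75) + (1.5)·(-2.75)) / 3 = -6.5/3 = -2.1667
  S[V,V] = ((3.25)·(3.25) + (1.25)·(1.25) + (-1.75)·(-1.75) + (-2.75)·(-2.75)) / 3 = 22.75/3 = 7.5833

S is symmetric (S[j,i] = S[i,j]). Assembling:

S = [[3, -2.1667],
 [-2.1667, 7.5833]]


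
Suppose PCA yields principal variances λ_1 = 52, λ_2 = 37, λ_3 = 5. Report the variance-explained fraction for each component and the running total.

Step 1 — total variance = trace(Sigma) = Σ λ_i = 52 + 37 + 5 = 94.

Step 2 — fraction explained by component i = λ_i / Σ λ:
  PC1: 52/94 = 0.5532
  PC2: 37/94 = 0.3936
  PC3: 5/94 = 0.0532

Step 3 — cumulative fraction after k components = (λ_1 + ... + λ_k) / Σ λ:
  k = 1: 52/94 = 0.5532
  k = 2: (52 + 37)/94 = 89/94 = 0.9468
  k = 3: (52 + 37 + 5)/94 = 94/94 = 1

Summary (fraction, with percent):

explained: PC1 0.5532 (55.32%), PC2 0.3936 (39.36%), PC3 0.0532 (5.32%);  cumulative: 0.5532, 0.9468, 1


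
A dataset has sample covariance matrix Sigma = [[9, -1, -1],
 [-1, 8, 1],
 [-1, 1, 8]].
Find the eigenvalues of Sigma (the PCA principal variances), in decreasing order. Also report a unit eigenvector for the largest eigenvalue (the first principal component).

Step 1 — characteristic polynomial p(λ) = det(λI - Sigma) = λ³ - tr·λ² + c_1·λ - det, where tr = trace, c_1 = sum of the principal 2×2 minors, det = det(Sigma):
  tr = 9 + 8 + 8 = 25,
  c_1 = (9·8 - (-1)²) + (9·8 - (-1)²) + (8·8 - (1)²) = 71 + 71 + 63 = 205,
  det = 9·(8·8 - (1)²) - (-1)·((-1)·8 - (1)·(-1)) + (-1)·((-1)·(1) - 8·(-1)) = 9·(63) - (-1)·(-7) + (-1)·(7) = 553.
  So p(λ) = λ³ - 25λ² + 205λ - 553.
Step 2 — look for an integer root (rational root theorem: any rational root is an integer divisor of 553). Testing λ = 7:
  p(7) = 343 - 1225 + 1435 - 553 = 0  ✓
  Dividing out (λ - 7): p(λ) = (λ - 7)(λ² - 18λ + 79).
Step 3 — remaining eigenvalues from the quadratic λ² - 18λ + 79 = 0:
  Δ = 18² - 4·79 = 324 - 316 = 8,  λ = (18 ± √8)/2 = (18 ± 2.8284)/2 ≈ 10.4142 or 7.5858.
  Sorted: λ_1 = 10.4142,  λ_2 = 7.5858,  λ_3 = 7  (check: sum = 25 = tr ✓).

Step 4 — unit eigenvector for λ_1 ≈ 10.4142: v spans the null space of (Sigma - λ_1 I), whose rows are
  r_1 = (-1.4142, -1, -1),  r_2 = (-1, -2.4142, 1),  r_3 = (-1, 1, -2.4142).
  v is orthogonal to every row, so take v ∝ r_1 × r_2 = ((-1)·(1) - (-1)·(-2.4142), (-1)·(-1) - (-1.4142)·(1), (-1.4142)·(-2.4142) - (-1)·(-1)) ≈ (-3.4142, 2.4142, 2.4142).
  Rescale (multiply by -1 so the first nonzero entry is positive): u = (3.4142, -2.4142, -2.4142).
  ||u|| = √((3.4142)² + (-2.4142)² + (-2.4142)²) = √(23.3137) ≈ 4.8284,  v_1 = u/||u|| ≈ (0.7071, -0.5, -0.5) (||v_1|| = 1).

λ_1 = 10.4142,  λ_2 = 7.5858,  λ_3 = 7;  v_1 ≈ (0.7071, -0.5, -0.5)


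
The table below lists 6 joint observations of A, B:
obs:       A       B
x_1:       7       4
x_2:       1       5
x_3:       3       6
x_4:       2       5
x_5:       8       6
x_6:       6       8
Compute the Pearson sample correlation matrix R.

Step 1 — column means:
  mean(A) = (7 + 1 + 3 + 2 + 8 + 6) / 6 = 27/6 = 4.5
  mean(B) = (4 + 5 + 6 + 5 + 6 + 8) / 6 = 34/6 = 5.6667

Step 2 — sample variances and covariances s[i,j] = (1/(n-1)) · Σ_k (x_{k,i} - mean_i) · (x_{k,j} - mean_j), with n-1 = 5:
  s[A,A] = ((2.5)·(2.5) + (-3.5)·(-3.5) + (-1.5)·(-1.5) + (-2.5)·(-2.5) + (3.5)·(3.5) + (1.5)·(1.5)) / 5 = 41.5/5 = 8.3
  s[A,B] = ((2.5)·(-1.6667) + (-3.5)·(-0.6667) + (-1.5)·(0.3333) + (-2.5)·(-0.6667) + (3.5)·(0.3333) + (1.5)·(2.3333)) / 5 = 4/5 = 0.8
  s[B,B] = ((-1.6667)·(-1.6667) + (-0.6667)·(-0.6667) + (0.3333)·(0.3333) + (-0.6667)·(-0.6667) + (0.3333)·(0.3333) + (2.3333)·(2.3333)) / 5 = 9.3333/5 = 1.8667
  Sample standard deviations s_i = √(s[i,i]):
  s(A) = √(8.3) = 2.881
  s(B) = √(1.8667) = 1.3663

Step 3 — r_{ij} = s_{ij} / (s_i · s_j):
  r[A,A] = 1 (diagonal).
  r[A,B] = 0.8 / (2.881 · 1.3663) = 0.8 / 3.9362 = 0.2032
  r[B,B] = 1 (diagonal).

R is symmetric with unit diagonal. Assembling:

R = [[1, 0.2032],
 [0.2032, 1]]


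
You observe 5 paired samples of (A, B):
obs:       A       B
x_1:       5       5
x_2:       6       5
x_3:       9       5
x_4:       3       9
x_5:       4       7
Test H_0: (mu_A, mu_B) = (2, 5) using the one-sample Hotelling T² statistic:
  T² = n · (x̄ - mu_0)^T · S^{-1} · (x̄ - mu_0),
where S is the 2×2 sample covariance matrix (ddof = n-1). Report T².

Step 1 — sample mean vector:
  mean(A) = (5 + 6 + 9 + 3 + 4) / 5 = 27/5 = 5.4
  mean(B) = (5 + 5 + 5 + 9 + 7) / 5 = 31/5 = 6.2
  x̄ = (5.4, 6.2),  deviation x̄ - mu_0 = (5.4, 6.2) - (2, 5) = (3.4, 1.2).

Step 2 — sample covariance matrix, S[i,j] = (1/(n-1)) · Σ_k (x_{k,i} - mean_i) · (x_{k,j} - mean_j), divisor n-1 = 4:
  S[A,A] = ((-0.4)·(-0.4) + (0.6)·(0.6) + (3.6)·(3.6) + (-2.4)·(-2.4) + (-1.4)·(-1.4)) / 4 = 21.2/4 = 5.3
  S[A,B] = ((-0.4)·(-1.2) + (0.6)·(-1.2) + (3.6)·(-1.2) + (-2.4)·(2.8) + (-1.4)·(0.8)) / 4 = -12.4/4 = -3.1
  S[B,B] = ((-1.2)·(-1.2) + (-1.2)·(-1.2) + (-1.2)·(-1.2) + (2.8)·(2.8) + (0.8)·(0.8)) / 4 = 12.8/4 = 3.2
  S = [[5.3, -3.1],
 [-3.1, 3.2]].

Step 3 — invert S. det(S) = 5.3·3.2 - (-3.1)² = 7.35.
  S^{-1} = (1/det) · [[d, -b], [-b, a]] = [[0.4354, 0.4218],
 [0.4218, 0.7211]].

Step 4 — quadratic form (x̄ - mu_0)^T · S^{-1} · (x̄ - mu_0):
  S^{-1} · (x̄ - mu_0) = (1.9864, 2.2993),
  (x̄ - mu_0)^T · [...] = (3.4)·(1.9864) + (1.2)·(2.2993) = 9.5129.

Step 5 — scale by n: T² = 5 · 9.5129 = 47.5646.

T² ≈ 47.5646


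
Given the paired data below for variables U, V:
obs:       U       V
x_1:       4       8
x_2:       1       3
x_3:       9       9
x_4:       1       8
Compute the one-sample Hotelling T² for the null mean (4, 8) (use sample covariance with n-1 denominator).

Step 1 — sample mean vector:
  mean(U) = (4 + 1 + 9 + 1) / 4 = 15/4 = 3.75
  mean(V) = (8 + 3 + 9 + 8) / 4 = 28/4 = 7
  x̄ = (3.75, 7),  deviation x̄ - mu_0 = (3.75, 7) - (4, 8) = (-0.25, -1).

Step 2 — sample covariance matrix, S[i,j] = (1/(n-1)) · Σ_k (x_{k,i} - mean_i) · (x_{k,j} - mean_j), divisor n-1 = 3:
  S[U,U] = ((0.25)·(0.25) + (-2.75)·(-2.75) + (5.25)·(5.25) + (-2.75)·(-2.75)) / 3 = 42.75/3 = 14.25
  S[U,V] = ((0.25)·(1) + (-2.75)·(-4) + (5.25)·(2) + (-2.75)·(1)) / 3 = 19/3 = 6.3333
  S[V,V] = ((1)·(1) + (-4)·(-4) + (2)·(2) + (1)·(1)) / 3 = 22/3 = 7.3333
  S = [[14.25, 6.3333],
 [6.3333, 7.3333]].

Step 3 — invert S. det(S) = 14.25·7.3333 - (6.3333)² = 64.3889.
  S^{-1} = (1/det) · [[d, -b], [-b, a]] = [[0.1139, -0.0984],
 [-0.0984, 0.2213]].

Step 4 — quadratic form (x̄ - mu_0)^T · S^{-1} · (x̄ - mu_0):
  S^{-1} · (x̄ - mu_0) = (0.0699, -0.1967),
  (x̄ - mu_0)^T · [...] = (-0.25)·(0.0699) + (-1)·(-0.1967) = 0.1792.

Step 5 — scale by n: T² = 4 · 0.1792 = 0.717.

T² ≈ 0.717


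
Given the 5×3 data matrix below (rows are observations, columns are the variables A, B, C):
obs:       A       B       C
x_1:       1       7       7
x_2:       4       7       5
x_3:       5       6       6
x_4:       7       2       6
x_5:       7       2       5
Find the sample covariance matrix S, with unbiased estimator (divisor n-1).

Step 1 — column means:
  mean(A) = (1 + 4 + 5 + 7 + 7) / 5 = 24/5 = 4.8
  mean(B) = (7 + 7 + 6 + 2 + 2) / 5 = 24/5 = 4.8
  mean(C) = (7 + 5 + 6 + 6 + 5) / 5 = 29/5 = 5.8

Step 2 — sample covariance S[i,j] = (1/(n-1)) · Σ_k (x_{k,i} - mean_i) · (x_{k,j} - mean_j), with n-1 = 4.
  S[A,A] = ((-3.8)·(-3.8) + (-0.8)·(-0.8) + (0.2)·(0.2) + (2.2)·(2.2) + (2.2)·(2.2)) / 4 = 24.8/4 = 6.2
  S[A,B] = ((-3.8)·(2.2) + (-0.8)·(2.2) + (0.2)·(1.2) + (2.2)·(-2.8) + (2.2)·(-2.8)) / 4 = -22.2/4 = -5.55
  S[A,C] = ((-3.8)·(1.2) + (-0.8)·(-0.8) + (0.2)·(0.2) + (2.2)·(0.2) + (2.2)·(-0.8)) / 4 = -5.2/4 = -1.3
  S[B,B] = ((2.2)·(2.2) + (2.2)·(2.2) + (1.2)·(1.2) + (-2.8)·(-2.8) + (-2.8)·(-2.8)) / 4 = 26.8/4 = 6.7
  S[B,C] = ((2.2)·(1.2) + (2.2)·(-0.8) + (1.2)·(0.2) + (-2.8)·(0.2) + (-2.8)·(-0.8)) / 4 = 2.8/4 = 0.7
  S[C,C] = ((1.2)·(1.2) + (-0.8)·(-0.8) + (0.2)·(0.2) + (0.2)·(0.2) + (-0.8)·(-0.8)) / 4 = 2.8/4 = 0.7

S is symmetric (S[j,i] = S[i,j]). Assembling:

S = [[6.2, -5.55, -1.3],
 [-5.55, 6.7, 0.7],
 [-1.3, 0.7, 0.7]]


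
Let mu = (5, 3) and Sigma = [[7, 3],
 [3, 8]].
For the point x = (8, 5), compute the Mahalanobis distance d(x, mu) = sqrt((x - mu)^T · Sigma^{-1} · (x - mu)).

Step 1 — centre the observation: (x - mu) = (3, 2).

Step 2 — invert Sigma. det(Sigma) = 7·8 - (3)² = 47.
  Sigma^{-1} = (1/det) · [[d, -b], [-b, a]] = [[0.1702, -0.0638],
 [-0.0638, 0.1489]].

Step 3 — form the quadratic (x - mu)^T · Sigma^{-1} · (x - mu):
  Sigma^{-1} · (x - mu) = (0.383, 0.1064).
  (x - mu)^T · [Sigma^{-1} · (x - mu)] = (3)·(0.383) + (2)·(0.1064) = 1.3617.

Step 4 — take square root: d = √(1.3617) ≈ 1.1669.

d(x, mu) = √(1.3617) ≈ 1.1669


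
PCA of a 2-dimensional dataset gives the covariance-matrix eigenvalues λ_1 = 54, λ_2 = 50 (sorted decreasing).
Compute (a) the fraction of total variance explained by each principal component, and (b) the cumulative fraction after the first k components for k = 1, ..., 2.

Step 1 — total variance = trace(Sigma) = Σ λ_i = 54 + 50 = 104.

Step 2 — fraction explained by component i = λ_i / Σ λ:
  PC1: 54/104 = 0.5192
  PC2: 50/104 = 0.4808

Step 3 — cumulative fraction after k components = (λ_1 + ... + λ_k) / Σ λ:
  k = 1: 54/104 = 0.5192
  k = 2: (54 + 50)/104 = 104/104 = 1

Summary (fraction, with percent):

explained: PC1 0.5192 (51.92%), PC2 0.4808 (48.08%);  cumulative: 0.5192, 1


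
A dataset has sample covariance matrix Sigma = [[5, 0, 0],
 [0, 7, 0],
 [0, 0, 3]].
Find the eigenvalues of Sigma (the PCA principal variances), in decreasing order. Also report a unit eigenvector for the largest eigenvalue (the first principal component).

Step 1 — characteristic polynomial p(λ) = det(λI - Sigma) = λ³ - tr·λ² + c_1·λ - det, where tr = trace, c_1 = sum of the principal 2×2 minors, det = det(Sigma):
  tr = 5 + 7 + 3 = 15,
  c_1 = (5·7 - (0)²) + (5·3 - (0)²) + (7·3 - (0)²) = 35 + 15 + 21 = 71,
  det = 5·(7·3 - (0)²) - (0)·((0)·3 - (0)·(0)) + (0)·((0)·(0) - 7·(0)) = 5·(21) - (0)·(0) + (0)·(0) = 105.
  So p(λ) = λ³ - 15λ² + 71λ - 105.
Step 2 — look for an integer root (rational root theorem: any rational root is an integer divisor of 105). Testing λ = 3:
  p(3) = 27 - 135 + 213 - 105 = 0  ✓
  Dividing out (λ - 3): p(λ) = (λ - 3)(λ² - 12λ + 35).
Step 3 — remaining eigenvalues from the quadratic λ² - 12λ + 35 = 0:
  Δ = 12² - 4·35 = 144 - 140 = 4,  λ = (12 ± √4)/2 = (12 ± 2)/2 = 7 or 5.
  Sorted: λ_1 = 7,  λ_2 = 5,  λ_3 = 3  (check: sum = 15 = tr ✓).

Step 4 — unit eigenvector for λ_1 = 7: v spans the null space of (Sigma - λ_1 I), whose rows are
  r_1 = (-2, 0, 0),  r_2 = (0, 0, 0),  r_3 = (0, 0, -4).
  v is orthogonal to every row, so take v ∝ r_1 × r_3 = ((0)·(-4) - (0)·(0), (0)·(0) - (-2)·(-4), (-2)·(0) - (0)·(0)) = (0, -8, 0).
  Rescale (divide by 8; multiply by -1 so the first nonzero entry is positive): u = (0, 1, 0).
  ||u|| = √((0)² + (1)² + (0)²) = √(1) = 1,  v_1 = u/||u|| ≈ (0, 1, 0) (||v_1|| = 1).

λ_1 = 7,  λ_2 = 5,  λ_3 = 3;  v_1 ≈ (0, 1, 0)


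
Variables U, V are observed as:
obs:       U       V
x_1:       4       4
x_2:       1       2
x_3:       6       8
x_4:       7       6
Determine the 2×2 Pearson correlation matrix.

Step 1 — column means:
  mean(U) = (4 + 1 + 6 + 7) / 4 = 18/4 = 4.5
  mean(V) = (4 + 2 + 8 + 6) / 4 = 20/4 = 5

Step 2 — sample variances and covariances s[i,j] = (1/(n-1)) · Σ_k (x_{k,i} - mean_i) · (x_{k,j} - mean_j), with n-1 = 3:
  s[U,U] = ((-0.5)·(-0.5) + (-3.5)·(-3.5) + (1.5)·(1.5) + (2.5)·(2.5)) / 3 = 21/3 = 7
  s[U,V] = ((-0.5)·(-1) + (-3.5)·(-3) + (1.5)·(3) + (2.5)·(1)) / 3 = 18/3 = 6
  s[V,V] = ((-1)·(-1) + (-3)·(-3) + (3)·(3) + (1)·(1)) / 3 = 20/3 = 6.6667
  Sample standard deviations s_i = √(s[i,i]):
  s(U) = √(7) = 2.6458
  s(V) = √(6.6667) = 2.582

Step 3 — r_{ij} = s_{ij} / (s_i · s_j):
  r[U,U] = 1 (diagonal).
  r[U,V] = 6 / (2.6458 · 2.582) = 6 / 6.8313 = 0.8783
  r[V,V] = 1 (diagonal).

R is symmetric with unit diagonal. Assembling:

R = [[1, 0.8783],
 [0.8783, 1]]


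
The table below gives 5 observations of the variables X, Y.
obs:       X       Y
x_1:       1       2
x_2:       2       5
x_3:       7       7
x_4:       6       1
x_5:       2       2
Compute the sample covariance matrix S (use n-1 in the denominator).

Step 1 — column means:
  mean(X) = (1 + 2 + 7 + 6 + 2) / 5 = 18/5 = 3.6
  mean(Y) = (2 + 5 + 7 + 1 + 2) / 5 = 17/5 = 3.4

Step 2 — sample covariance S[i,j] = (1/(n-1)) · Σ_k (x_{k,i} - mean_i) · (x_{k,j} - mean_j), with n-1 = 4.
  S[X,X] = ((-2.6)·(-2.6) + (-1.6)·(-1.6) + (3.4)·(3.4) + (2.4)·(2.4) + (-1.6)·(-1.6)) / 4 = 29.2/4 = 7.3
  S[X,Y] = ((-2.6)·(-1.4) + (-1.6)·(1.6) + (3.4)·(3.6) + (2.4)·(-2.4) + (-1.6)·(-1.4)) / 4 = 9.8/4 = 2.45
  S[Y,Y] = ((-1.4)·(-1.4) + (1.6)·(1.6) + (3.6)·(3.6) + (-2.4)·(-2.4) + (-1.4)·(-1.4)) / 4 = 25.2/4 = 6.3

S is symmetric (S[j,i] = S[i,j]). Assembling:

S = [[7.3, 2.45],
 [2.45, 6.3]]


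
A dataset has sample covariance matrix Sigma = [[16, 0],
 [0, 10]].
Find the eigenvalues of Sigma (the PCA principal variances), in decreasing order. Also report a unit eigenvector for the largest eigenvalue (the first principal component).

Step 1 — characteristic polynomial of 2×2 Sigma:
  det(Sigma - λI) = λ² - trace · λ + det = 0.
  trace = 16 + 10 = 26, det = 16·10 - (0)² = 160.
Step 2 — discriminant:
  Δ = trace² - 4·det = 676 - 640 = 36.
Step 3 — eigenvalues:
  λ = (trace ± √Δ)/2 = (26 ± 6)/2,
  λ_1 = 16,  λ_2 = 10.

Step 4 — unit eigenvector for λ_1: Sigma is diagonal, so its eigenvectors are the coordinate axes. λ_1 = 16 is the diagonal entry on the first coordinate axis, hence
  v_1 = (1, 0) (||v_1|| = 1).

λ_1 = 16,  λ_2 = 10;  v_1 ≈ (1, 0)


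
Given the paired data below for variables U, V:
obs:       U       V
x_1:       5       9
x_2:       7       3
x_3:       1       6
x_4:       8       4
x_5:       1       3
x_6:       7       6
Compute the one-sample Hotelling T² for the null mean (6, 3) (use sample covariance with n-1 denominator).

Step 1 — sample mean vector:
  mean(U) = (5 + 7 + 1 + 8 + 1 + 7) / 6 = 29/6 = 4.8333
  mean(V) = (9 + 3 + 6 + 4 + 3 + 6) / 6 = 31/6 = 5.1667
  x̄ = (4.8333, 5.1667),  deviation x̄ - mu_0 = (4.8333, 5.1667) - (6, 3) = (-1.1667, 2.1667).

Step 2 — sample covariance matrix, S[i,j] = (1/(n-1)) · Σ_k (x_{k,i} - mean_i) · (x_{k,j} - mean_j), divisor n-1 = 5:
  S[U,U] = ((0.1667)·(0.1667) + (2.1667)·(2.1667) + (-3.8333)·(-3.8333) + (3.1667)·(3.1667) + (-3.8333)·(-3.8333) + (2.1667)·(2.1667)) / 5 = 48.8333/5 = 9.7667
  S[U,V] = ((0.1667)·(3.8333) + (2.1667)·(-2.1667) + (-3.8333)·(0.8333) + (3.1667)·(-1.1667) + (-3.8333)·(-2.1667) + (2.1667)·(0.8333)) / 5 = -0.8333/5 = -0.1667
  S[V,V] = ((3.8333)·(3.8333) + (-2.1667)·(-2.1667) + (0.8333)·(0.8333) + (-1.1667)·(-1.1667) + (-2.1667)·(-2.1667) + (0.8333)·(0.8333)) / 5 = 26.8333/5 = 5.3667
  S = [[9.7667, -0.1667],
 [-0.1667, 5.3667]].

Step 3 — invert S. det(S) = 9.7667·5.3667 - (-0.1667)² = 52.3867.
  S^{-1} = (1/det) · [[d, -b], [-b, a]] = [[0.1024, 0.0032],
 [0.0032, 0.1864]].

Step 4 — quadratic form (x̄ - mu_0)^T · S^{-1} · (x̄ - mu_0):
  S^{-1} · (x̄ - mu_0) = (-0.1126, 0.4002),
  (x̄ - mu_0)^T · [...] = (-1.1667)·(-0.1126) + (2.1667)·(0.4002) = 0.9986.

Step 5 — scale by n: T² = 6 · 0.9986 = 5.9913.

T² ≈ 5.9913


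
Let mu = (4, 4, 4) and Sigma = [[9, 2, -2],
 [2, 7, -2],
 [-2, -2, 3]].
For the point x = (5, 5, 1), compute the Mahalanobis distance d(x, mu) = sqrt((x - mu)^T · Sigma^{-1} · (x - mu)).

Step 1 — centre the observation: (x - mu) = (1, 1, -3).

Step 2 — invert Sigma (cofactor / det for 3×3, or solve directly):
  Sigma^{-1} = [[0.1318, -0.0155, 0.0775],
 [-0.0155, 0.1783, 0.1085],
 [0.0775, 0.1085, 0.4574]].

Step 3 — form the quadratic (x - mu)^T · Sigma^{-1} · (x - mu):
  Sigma^{-1} · (x - mu) = (-0.1163, -0.1628, -1.186).
  (x - mu)^T · [Sigma^{-1} · (x - mu)] = (1)·(-0.1163) + (1)·(-0.1628) + (-3)·(-1.186) = 3.2791.

Step 4 — take square root: d = √(3.2791) ≈ 1.8108.

d(x, mu) = √(3.2791) ≈ 1.8108


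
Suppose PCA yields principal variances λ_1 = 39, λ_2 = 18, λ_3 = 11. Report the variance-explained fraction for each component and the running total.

Step 1 — total variance = trace(Sigma) = Σ λ_i = 39 + 18 + 11 = 68.

Step 2 — fraction explained by component i = λ_i / Σ λ:
  PC1: 39/68 = 0.5735
  PC2: 18/68 = 0.2647
  PC3: 11/68 = 0.1618

Step 3 — cumulative fraction after k components = (λ_1 + ... + λ_k) / Σ λ:
  k = 1: 39/68 = 0.5735
  k = 2: (39 + 18)/68 = 57/68 = 0.8382
  k = 3: (39 + 18 + 11)/68 = 68/68 = 1

Summary (fraction, with percent):

explained: PC1 0.5735 (57.35%), PC2 0.2647 (26.47%), PC3 0.1618 (16.18%);  cumulative: 0.5735, 0.8382, 1


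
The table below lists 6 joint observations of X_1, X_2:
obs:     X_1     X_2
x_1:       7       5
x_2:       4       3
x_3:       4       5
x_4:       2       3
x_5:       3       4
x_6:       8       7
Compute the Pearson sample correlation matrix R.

Step 1 — column means:
  mean(X_1) = (7 + 4 + 4 + 2 + 3 + 8) / 6 = 28/6 = 4.6667
  mean(X_2) = (5 + 3 + 5 + 3 + 4 + 7) / 6 = 27/6 = 4.5

Step 2 — sample variances and covariances s[i,j] = (1/(n-1)) · Σ_k (x_{k,i} - mean_i) · (x_{k,j} - mean_j), with n-1 = 5:
  s[X_1,X_1] = ((2.3333)·(2.3333) + (-0.6667)·(-0.6667) + (-0.6667)·(-0.6667) + (-2.6667)·(-2.6667) + (-1.6667)·(-1.6667) + (3.3333)·(3.3333)) / 5 = 27.3333/5 = 5.4667
  s[X_1,X_2] = ((2.3333)·(0.5) + (-0.6667)·(-1.5) + (-0.6667)·(0.5) + (-2.6667)·(-1.5) + (-1.6667)·(-0.5) + (3.3333)·(2.5)) / 5 = 15/5 = 3
  s[X_2,X_2] = ((0.5)·(0.5) + (-1.5)·(-1.5) + (0.5)·(0.5) + (-1.5)·(-1.5) + (-0.5)·(-0.5) + (2.5)·(2.5)) / 5 = 11.5/5 = 2.3
  Sample standard deviations s_i = √(s[i,i]):
  s(X_1) = √(5.4667) = 2.3381
  s(X_2) = √(2.3) = 1.5166

Step 3 — r_{ij} = s_{ij} / (s_i · s_j):
  r[X_1,X_1] = 1 (diagonal).
  r[X_1,X_2] = 3 / (2.3381 · 1.5166) = 3 / 3.5459 = 0.8461
  r[X_2,X_2] = 1 (diagonal).

R is symmetric with unit diagonal. Assembling:

R = [[1, 0.8461],
 [0.8461, 1]]


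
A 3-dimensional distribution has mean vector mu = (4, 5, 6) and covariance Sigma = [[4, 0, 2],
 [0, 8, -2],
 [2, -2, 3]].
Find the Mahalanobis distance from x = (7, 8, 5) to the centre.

Step 1 — centre the observation: (x - mu) = (3, 3, -1).

Step 2 — invert Sigma (cofactor / det for 3×3, or solve directly):
  Sigma^{-1} = [[0.4167, -0.0833, -0.3333],
 [-0.0833, 0.1667, 0.1667],
 [-0.3333, 0.1667, 0.6667]].

Step 3 — form the quadratic (x - mu)^T · Sigma^{-1} · (x - mu):
  Sigma^{-1} · (x - mu) = (1.3333, 0.0833, -1.1667).
  (x - mu)^T · [Sigma^{-1} · (x - mu)] = (3)·(1.3333) + (3)·(0.0833) + (-1)·(-1.1667) = 5.4167.

Step 4 — take square root: d = √(5.4167) ≈ 2.3274.

d(x, mu) = √(5.4167) ≈ 2.3274


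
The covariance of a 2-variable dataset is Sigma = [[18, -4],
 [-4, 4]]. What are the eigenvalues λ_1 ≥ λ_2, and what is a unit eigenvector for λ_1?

Step 1 — characteristic polynomial of 2×2 Sigma:
  det(Sigma - λI) = λ² - trace · λ + det = 0.
  trace = 18 + 4 = 22, det = 18·4 - (-4)² = 56.
Step 2 — discriminant:
  Δ = trace² - 4·det = 484 - 224 = 260.
Step 3 — eigenvalues:
  λ = (trace ± √Δ)/2 = (22 ± 16.1245)/2,
  λ_1 = 19.0623,  λ_2 = 2.9377.

Step 4 — unit eigenvector for λ_1: solve (Sigma - λ_1 I)v = 0. First row:
  (18 - 19.0623)·v_x + (-4)·v_y = 0, i.e. (-1.0623)·v_x + (-4)·v_y = 0,
  so v ∝ (b, λ_1 - a) = (-4, 1.0623); multiply by -1 so the first entry is positive: u = (4, -1.0623).
  ||u|| = √((4)² + (-1.0623)²) = √(17.1284) ≈ 4.1386,
  v_1 = u/||u|| ≈ (0.9665, -0.2567) (||v_1|| = 1).

λ_1 = 19.0623,  λ_2 = 2.9377;  v_1 ≈ (0.9665, -0.2567)


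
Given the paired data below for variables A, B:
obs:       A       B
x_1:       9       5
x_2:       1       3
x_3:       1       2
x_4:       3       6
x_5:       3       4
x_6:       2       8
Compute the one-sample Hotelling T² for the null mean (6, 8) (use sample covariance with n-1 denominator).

Step 1 — sample mean vector:
  mean(A) = (9 + 1 + 1 + 3 + 3 + 2) / 6 = 19/6 = 3.1667
  mean(B) = (5 + 3 + 2 + 6 + 4 + 8) / 6 = 28/6 = 4.6667
  x̄ = (3.1667, 4.6667),  deviation x̄ - mu_0 = (3.1667, 4.6667) - (6, 8) = (-2.8333, -3.3333).

Step 2 — sample covariance matrix, S[i,j] = (1/(n-1)) · Σ_k (x_{k,i} - mean_i) · (x_{k,j} - mean_j), divisor n-1 = 5:
  S[A,A] = ((5.8333)·(5.8333) + (-2.1667)·(-2.1667) + (-2.1667)·(-2.1667) + (-0.1667)·(-0.1667) + (-0.1667)·(-0.1667) + (-1.1667)·(-1.1667)) / 5 = 44.8333/5 = 8.9667
  S[A,B] = ((5.8333)·(0.3333) + (-2.1667)·(-1.6667) + (-2.1667)·(-2.6667) + (-0.1667)·(1.3333) + (-0.1667)·(-0.6667) + (-1.1667)·(3.3333)) / 5 = 7.3333/5 = 1.4667
  S[B,B] = ((0.3333)·(0.3333) + (-1.6667)·(-1.6667) + (-2.6667)·(-2.6667) + (1.3333)·(1.3333) + (-0.6667)·(-0.6667) + (3.3333)·(3.3333)) / 5 = 23.3333/5 = 4.6667
  S = [[8.9667, 1.4667],
 [1.4667, 4.6667]].

Step 3 — invert S. det(S) = 8.9667·4.6667 - (1.4667)² = 39.6933.
  S^{-1} = (1/det) · [[d, -b], [-b, a]] = [[0.1176, -0.0369],
 [-0.0369, 0.2259]].

Step 4 — quadratic form (x̄ - mu_0)^T · S^{-1} · (x̄ - mu_0):
  S^{-1} · (x̄ - mu_0) = (-0.2099, -0.6483),
  (x̄ - mu_0)^T · [...] = (-2.8333)·(-0.2099) + (-3.3333)·(-0.6483) = 2.7559.

Step 5 — scale by n: T² = 6 · 2.7559 = 16.5351.

T² ≈ 16.5351


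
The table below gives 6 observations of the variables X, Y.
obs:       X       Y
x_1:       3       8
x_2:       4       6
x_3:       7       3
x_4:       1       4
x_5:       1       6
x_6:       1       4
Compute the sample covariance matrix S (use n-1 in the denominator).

Step 1 — column means:
  mean(X) = (3 + 4 + 7 + 1 + 1 + 1) / 6 = 17/6 = 2.8333
  mean(Y) = (8 + 6 + 3 + 4 + 6 + 4) / 6 = 31/6 = 5.1667

Step 2 — sample covariance S[i,j] = (1/(n-1)) · Σ_k (x_{k,i} - mean_i) · (x_{k,j} - mean_j), with n-1 = 5.
  S[X,X] = ((0.1667)·(0.1667) + (1.1667)·(1.1667) + (4.1667)·(4.1667) + (-1.8333)·(-1.8333) + (-1.8333)·(-1.8333) + (-1.8333)·(-1.8333)) / 5 = 28.8333/5 = 5.7667
  S[X,Y] = ((0.1667)·(2.8333) + (1.1667)·(0.8333) + (4.1667)·(-2.1667) + (-1.8333)·(-1.1667) + (-1.8333)·(0.8333) + (-1.8333)·(-1.1667)) / 5 = -4.8333/5 = -0.9667
  S[Y,Y] = ((2.8333)·(2.8333) + (0.8333)·(0.8333) + (-2.1667)·(-2.1667) + (-1.1667)·(-1.1667) + (0.8333)·(0.8333) + (-1.1667)·(-1.1667)) / 5 = 16.8333/5 = 3.3667

S is symmetric (S[j,i] = S[i,j]). Assembling:

S = [[5.7667, -0.9667],
 [-0.9667, 3.3667]]


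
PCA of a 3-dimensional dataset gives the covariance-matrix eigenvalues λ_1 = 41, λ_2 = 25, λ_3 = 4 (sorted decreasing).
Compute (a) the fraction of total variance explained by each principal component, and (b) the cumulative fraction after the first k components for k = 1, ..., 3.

Step 1 — total variance = trace(Sigma) = Σ λ_i = 41 + 25 + 4 = 70.

Step 2 — fraction explained by component i = λ_i / Σ λ:
  PC1: 41/70 = 0.5857
  PC2: 25/70 = 0.3571
  PC3: 4/70 = 0.0571

Step 3 — cumulative fraction after k components = (λ_1 + ... + λ_k) / Σ λ:
  k = 1: 41/70 = 0.5857
  k = 2: (41 + 25)/70 = 66/70 = 0.9429
  k = 3: (41 + 25 + 4)/70 = 70/70 = 1

Summary (fraction, with percent):

explained: PC1 0.5857 (58.57%), PC2 0.3571 (35.71%), PC3 0.0571 (5.71%);  cumulative: 0.5857, 0.9429, 1


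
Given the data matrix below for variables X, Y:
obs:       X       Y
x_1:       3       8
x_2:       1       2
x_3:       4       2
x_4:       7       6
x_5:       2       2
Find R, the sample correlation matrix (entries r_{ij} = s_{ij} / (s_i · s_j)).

Step 1 — column means:
  mean(X) = (3 + 1 + 4 + 7 + 2) / 5 = 17/5 = 3.4
  mean(Y) = (8 + 2 + 2 + 6 + 2) / 5 = 20/5 = 4

Step 2 — sample variances and covariances s[i,j] = (1/(n-1)) · Σ_k (x_{k,i} - mean_i) · (x_{k,j} - mean_j), with n-1 = 4:
  s[X,X] = ((-0.4)·(-0.4) + (-2.4)·(-2.4) + (0.6)·(0.6) + (3.6)·(3.6) + (-1.4)·(-1.4)) / 4 = 21.2/4 = 5.3
  s[X,Y] = ((-0.4)·(4) + (-2.4)·(-2) + (0.6)·(-2) + (3.6)·(2) + (-1.4)·(-2)) / 4 = 12/4 = 3
  s[Y,Y] = ((4)·(4) + (-2)·(-2) + (-2)·(-2) + (2)·(2) + (-2)·(-2)) / 4 = 32/4 = 8
  Sample standard deviations s_i = √(s[i,i]):
  s(X) = √(5.3) = 2.3022
  s(Y) = √(8) = 2.8284

Step 3 — r_{ij} = s_{ij} / (s_i · s_j):
  r[X,X] = 1 (diagonal).
  r[X,Y] = 3 / (2.3022 · 2.8284) = 3 / 6.5115 = 0.4607
  r[Y,Y] = 1 (diagonal).

R is symmetric with unit diagonal. Assembling:

R = [[1, 0.4607],
 [0.4607, 1]]


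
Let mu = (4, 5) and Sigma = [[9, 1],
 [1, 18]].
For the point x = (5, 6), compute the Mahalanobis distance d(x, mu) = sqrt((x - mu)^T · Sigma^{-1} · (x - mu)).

Step 1 — centre the observation: (x - mu) = (1, 1).

Step 2 — invert Sigma. det(Sigma) = 9·18 - (1)² = 161.
  Sigma^{-1} = (1/det) · [[d, -b], [-b, a]] = [[0.1118, -0.0062],
 [-0.0062, 0.0559]].

Step 3 — form the quadratic (x - mu)^T · Sigma^{-1} · (x - mu):
  Sigma^{-1} · (x - mu) = (0.1056, 0.0497).
  (x - mu)^T · [Sigma^{-1} · (x - mu)] = (1)·(0.1056) + (1)·(0.0497) = 0.1553.

Step 4 — take square root: d = √(0.1553) ≈ 0.3941.

d(x, mu) = √(0.1553) ≈ 0.3941


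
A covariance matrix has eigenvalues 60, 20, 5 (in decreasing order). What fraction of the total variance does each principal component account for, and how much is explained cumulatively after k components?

Step 1 — total variance = trace(Sigma) = Σ λ_i = 60 + 20 + 5 = 85.

Step 2 — fraction explained by component i = λ_i / Σ λ:
  PC1: 60/85 = 0.7059
  PC2: 20/85 = 0.2353
  PC3: 5/85 = 0.0588

Step 3 — cumulative fraction after k components = (λ_1 + ... + λ_k) / Σ λ:
  k = 1: 60/85 = 0.7059
  k = 2: (60 + 20)/85 = 80/85 = 0.9412
  k = 3: (60 + 20 + 5)/85 = 85/85 = 1

Summary (fraction, with percent):

explained: PC1 0.7059 (70.59%), PC2 0.2353 (23.53%), PC3 0.0588 (5.88%);  cumulative: 0.7059, 0.9412, 1


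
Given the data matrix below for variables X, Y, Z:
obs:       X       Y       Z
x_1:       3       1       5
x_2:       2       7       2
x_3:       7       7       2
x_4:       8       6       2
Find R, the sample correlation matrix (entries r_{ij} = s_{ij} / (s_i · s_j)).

Step 1 — column means:
  mean(X) = (3 + 2 + 7 + 8) / 4 = 20/4 = 5
  mean(Y) = (1 + 7 + 7 + 6) / 4 = 21/4 = 5.25
  mean(Z) = (5 + 2 + 2 + 2) / 4 = 11/4 = 2.75

Step 2 — sample variances and covariances s[i,j] = (1/(n-1)) · Σ_k (x_{k,i} - mean_i) · (x_{k,j} - mean_j), with n-1 = 3:
  s[X,X] = ((-2)·(-2) + (-3)·(-3) + (2)·(2) + (3)·(3)) / 3 = 26/3 = 8.6667
  s[X,Y] = ((-2)·(-4.25) + (-3)·(1.75) + (2)·(1.75) + (3)·(0.75)) / 3 = 9/3 = 3
  s[X,Z] = ((-2)·(2.25) + (-3)·(-0.75) + (2)·(-0.75) + (3)·(-0.75)) / 3 = -6/3 = -2
  s[Y,Y] = ((-4.25)·(-4.25) + (1.75)·(1.75) + (1.75)·(1.75) + (0.75)·(0.75)) / 3 = 24.75/3 = 8.25
  s[Y,Z] = ((-4.25)·(2.25) + (1.75)·(-0.75) + (1.75)·(-0.75) + (0.75)·(-0.75)) / 3 = -12.75/3 = -4.25
  s[Z,Z] = ((2.25)·(2.25) + (-0.75)·(-0.75) + (-0.75)·(-0.75) + (-0.75)·(-0.75)) / 3 = 6.75/3 = 2.25
  Sample standard deviations s_i = √(s[i,i]):
  s(X) = √(8.6667) = 2.9439
  s(Y) = √(8.25) = 2.8723
  s(Z) = √(2.25) = 1.5

Step 3 — r_{ij} = s_{ij} / (s_i · s_j):
  r[X,X] = 1 (diagonal).
  r[X,Y] = 3 / (2.9439 · 2.8723) = 3 / 8.4558 = 0.3548
  r[X,Z] = -2 / (2.9439 · 1.5) = -2 / 4.4159 = -0.4529
  r[Y,Y] = 1 (diagonal).
  r[Y,Z] = -4.25 / (2.8723 · 1.5) = -4.25 / 4.3084 = -0.9864
  r[Z,Z] = 1 (diagonal).

R is symmetric with unit diagonal. Assembling:

R = [[1, 0.3548, -0.4529],
 [0.3548, 1, -0.9864],
 [-0.4529, -0.9864, 1]]
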